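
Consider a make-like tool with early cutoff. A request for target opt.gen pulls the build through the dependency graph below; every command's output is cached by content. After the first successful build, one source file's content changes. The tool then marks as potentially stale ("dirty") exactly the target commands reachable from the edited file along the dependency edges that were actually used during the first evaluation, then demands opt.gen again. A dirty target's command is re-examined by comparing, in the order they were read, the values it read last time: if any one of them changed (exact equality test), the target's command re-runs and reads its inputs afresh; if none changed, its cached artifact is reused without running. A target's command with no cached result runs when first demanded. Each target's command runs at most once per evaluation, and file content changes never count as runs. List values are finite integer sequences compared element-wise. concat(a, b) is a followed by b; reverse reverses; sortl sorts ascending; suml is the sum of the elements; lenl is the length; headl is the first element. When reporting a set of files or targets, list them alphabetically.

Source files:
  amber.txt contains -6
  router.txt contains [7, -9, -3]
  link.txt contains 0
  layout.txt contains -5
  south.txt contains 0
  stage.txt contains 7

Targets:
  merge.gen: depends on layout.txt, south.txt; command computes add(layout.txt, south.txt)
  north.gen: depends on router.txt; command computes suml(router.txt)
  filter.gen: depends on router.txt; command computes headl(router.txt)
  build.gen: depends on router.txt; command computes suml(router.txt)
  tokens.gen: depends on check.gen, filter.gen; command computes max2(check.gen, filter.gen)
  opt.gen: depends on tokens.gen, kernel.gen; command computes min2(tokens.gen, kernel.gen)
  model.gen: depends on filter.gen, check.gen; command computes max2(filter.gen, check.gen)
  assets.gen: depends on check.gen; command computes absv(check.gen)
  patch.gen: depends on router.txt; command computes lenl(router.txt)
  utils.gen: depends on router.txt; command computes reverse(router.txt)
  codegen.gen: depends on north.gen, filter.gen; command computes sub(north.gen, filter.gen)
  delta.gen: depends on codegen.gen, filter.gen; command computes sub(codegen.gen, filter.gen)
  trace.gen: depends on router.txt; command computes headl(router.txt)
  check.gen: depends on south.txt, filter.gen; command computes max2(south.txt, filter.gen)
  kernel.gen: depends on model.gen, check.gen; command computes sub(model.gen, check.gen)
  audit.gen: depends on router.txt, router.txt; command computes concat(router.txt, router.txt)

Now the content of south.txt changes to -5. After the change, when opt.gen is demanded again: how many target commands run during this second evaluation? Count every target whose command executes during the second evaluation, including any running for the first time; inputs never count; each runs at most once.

First demand of the output computes:
  filter.gen = headl([7, -9, -3]) = 7
  check.gen = max2(0, 7) = 7
  model.gen = max2(7, 7) = 7
  kernel.gen = sub(7, 7) = 0
  tokens.gen = max2(7, 7) = 7
  opt.gen = min2(7, 0) = 0

After the edit, cleaning proceeds:
  check.gen: a read changed (south.txt 0->-5) — executes, giving 7 — identical to its old value.
  model.gen: dirty, but its reads are unchanged (filter.gen unchanged, check.gen unchanged); cached 7 stands.
  kernel.gen: dirty, but its reads are unchanged (model.gen unchanged, check.gen unchanged); cached 0 stands.
  tokens.gen: dirty, but its reads are unchanged (check.gen unchanged, filter.gen unchanged); cached 7 stands.
  opt.gen: dirty, but its reads are unchanged (tokens.gen unchanged, kernel.gen unchanged); cached 0 stands.

Note the absorption at check.gen: it re-runs yet its value is the same, leaving the output's value untouched.

1 target commands run: check.gen.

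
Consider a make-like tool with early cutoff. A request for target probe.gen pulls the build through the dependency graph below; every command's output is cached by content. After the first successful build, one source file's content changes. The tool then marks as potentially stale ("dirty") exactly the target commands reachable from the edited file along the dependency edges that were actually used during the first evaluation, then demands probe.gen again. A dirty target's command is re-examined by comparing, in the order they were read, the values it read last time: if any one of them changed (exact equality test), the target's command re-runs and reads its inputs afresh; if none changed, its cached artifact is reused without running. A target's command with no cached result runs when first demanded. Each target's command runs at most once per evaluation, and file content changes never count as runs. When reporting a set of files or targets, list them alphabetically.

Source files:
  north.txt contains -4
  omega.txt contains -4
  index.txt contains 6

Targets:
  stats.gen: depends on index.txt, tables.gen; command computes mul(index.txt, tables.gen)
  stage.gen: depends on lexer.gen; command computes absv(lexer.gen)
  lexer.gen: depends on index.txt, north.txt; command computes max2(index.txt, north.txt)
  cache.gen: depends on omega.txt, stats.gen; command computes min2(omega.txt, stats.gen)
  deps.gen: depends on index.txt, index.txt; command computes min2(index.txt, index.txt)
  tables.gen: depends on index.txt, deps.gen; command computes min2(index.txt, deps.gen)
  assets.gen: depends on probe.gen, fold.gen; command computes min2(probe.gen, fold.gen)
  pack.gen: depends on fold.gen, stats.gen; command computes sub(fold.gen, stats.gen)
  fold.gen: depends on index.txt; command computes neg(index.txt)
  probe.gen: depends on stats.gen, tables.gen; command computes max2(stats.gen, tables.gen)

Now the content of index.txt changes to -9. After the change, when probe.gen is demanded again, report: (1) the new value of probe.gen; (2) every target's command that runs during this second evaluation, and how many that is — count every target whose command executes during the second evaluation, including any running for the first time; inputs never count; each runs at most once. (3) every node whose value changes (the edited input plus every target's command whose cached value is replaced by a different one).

Demanding probe.gen again yields 81.
4 target commands run: deps.gen, probe.gen, stats.gen, tables.gen.
The nodes whose values change: deps.gen, index.txt, probe.gen, stats.gen, tables.gen.

First demand of the output computes:
  deps.gen = min2(6, 6) = 6
  tables.gen = min2(6, 6) = 6
  stats.gen = mul(6, 6) = 36
  probe.gen = max2(36, 6) = 36

After the edit, cleaning proceeds:
  deps.gen: a read changed (index.txt 6->-9; index.txt 6->-9) — executes, giving -9.
  tables.gen: a read changed (index.txt 6->-9; deps.gen 6->-9) — executes, giving -9.
  stats.gen: a read changed (index.txt 6->-9; tables.gen 6->-9) — executes, giving 81.
  probe.gen: a read changed (stats.gen 36->81; tables.gen 6->-9) — executes, giving 81.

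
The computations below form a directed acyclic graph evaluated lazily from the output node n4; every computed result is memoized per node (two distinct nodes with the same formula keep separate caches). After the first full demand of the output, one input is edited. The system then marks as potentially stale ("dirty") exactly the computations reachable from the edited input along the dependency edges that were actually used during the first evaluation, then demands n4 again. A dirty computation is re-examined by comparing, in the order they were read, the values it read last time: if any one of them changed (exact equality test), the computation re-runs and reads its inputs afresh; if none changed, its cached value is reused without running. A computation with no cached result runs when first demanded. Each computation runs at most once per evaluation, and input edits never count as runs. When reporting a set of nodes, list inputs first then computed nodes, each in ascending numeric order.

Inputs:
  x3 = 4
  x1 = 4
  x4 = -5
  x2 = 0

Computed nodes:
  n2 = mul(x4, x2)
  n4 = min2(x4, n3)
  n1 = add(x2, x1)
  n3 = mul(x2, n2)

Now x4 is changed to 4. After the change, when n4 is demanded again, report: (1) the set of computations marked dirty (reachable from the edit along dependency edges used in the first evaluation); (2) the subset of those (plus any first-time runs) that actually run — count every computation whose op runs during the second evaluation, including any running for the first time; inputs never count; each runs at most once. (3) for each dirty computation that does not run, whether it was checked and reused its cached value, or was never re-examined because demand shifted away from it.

The edit dirties: n2, n3, n4.
2 computations run: n2, n4.
Cache hits after checking: n3.
Note where the cutoff bites: n3 is checked, finds nothing changed, and keeps its cache.

First demand of the output computes:
  n2 = mul(-5, 0) = 0
  n3 = mul(0, 0) = 0
  n4 = min2(-5, 0) = -5

After the edit, cleaning proceeds:
  n2: a read changed (x4 -5->4) — executes, giving 0 — identical to its old value.
  n3: dirty, but its reads are unchanged (x2 unchanged, n2 unchanged); cached 0 stands.
  n4: a read changed (x4 -5->4) — executes, giving 0.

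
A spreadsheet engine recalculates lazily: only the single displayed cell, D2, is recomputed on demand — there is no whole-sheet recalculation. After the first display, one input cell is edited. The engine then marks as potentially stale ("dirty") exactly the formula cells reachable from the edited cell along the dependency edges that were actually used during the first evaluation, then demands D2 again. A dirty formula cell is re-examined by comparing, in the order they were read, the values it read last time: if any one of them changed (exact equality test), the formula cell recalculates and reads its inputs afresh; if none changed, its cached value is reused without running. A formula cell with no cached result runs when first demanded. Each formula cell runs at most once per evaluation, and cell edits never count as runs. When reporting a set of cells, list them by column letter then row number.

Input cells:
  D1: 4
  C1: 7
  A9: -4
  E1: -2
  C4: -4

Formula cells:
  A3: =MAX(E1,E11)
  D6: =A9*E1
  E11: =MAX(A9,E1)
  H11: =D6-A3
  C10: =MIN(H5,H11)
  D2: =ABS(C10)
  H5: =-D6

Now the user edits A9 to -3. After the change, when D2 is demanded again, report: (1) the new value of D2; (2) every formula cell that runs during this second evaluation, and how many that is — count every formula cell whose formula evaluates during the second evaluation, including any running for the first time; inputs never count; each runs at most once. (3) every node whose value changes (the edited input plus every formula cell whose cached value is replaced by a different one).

New value of D2: 6.
Formula cells that run: C10, D2, D6, E11, H5, H11 — 6 in total.
Values that change: A9, C10, D2, D6, H5, H11.
Key observation: the cutoff stops propagation at A3 — its inputs' values are unchanged, so it reuses its cache.

First evaluation (everything demanded from the output):
  D6 = -4 * -2 = 8
  E11 = MAX(-4, -2) = -2
  A3 = MAX(-2, -2) = -2
  H5 = -(8) = -8
  H11 = 8 - -2 = 10
  C10 = MIN(-8, 10) = -8
  D2 = ABS(-8) = 8

Propagation after the edit:
  D6: runs — A9 -4->-3; result 6.
  E11: runs — A9 -4->-3; result -2 (same value as before).
  A3: checked — values it read are unchanged (E1 unchanged, E11 unchanged); reused cached -2 without running.
  H5: runs — D6 8->6; result -6.
  H11: runs — D6 8->6; result 8.
  C10: runs — H5 -8->-6; H11 10->8; result -6.
  D2: runs — C10 -8->-6; result 6.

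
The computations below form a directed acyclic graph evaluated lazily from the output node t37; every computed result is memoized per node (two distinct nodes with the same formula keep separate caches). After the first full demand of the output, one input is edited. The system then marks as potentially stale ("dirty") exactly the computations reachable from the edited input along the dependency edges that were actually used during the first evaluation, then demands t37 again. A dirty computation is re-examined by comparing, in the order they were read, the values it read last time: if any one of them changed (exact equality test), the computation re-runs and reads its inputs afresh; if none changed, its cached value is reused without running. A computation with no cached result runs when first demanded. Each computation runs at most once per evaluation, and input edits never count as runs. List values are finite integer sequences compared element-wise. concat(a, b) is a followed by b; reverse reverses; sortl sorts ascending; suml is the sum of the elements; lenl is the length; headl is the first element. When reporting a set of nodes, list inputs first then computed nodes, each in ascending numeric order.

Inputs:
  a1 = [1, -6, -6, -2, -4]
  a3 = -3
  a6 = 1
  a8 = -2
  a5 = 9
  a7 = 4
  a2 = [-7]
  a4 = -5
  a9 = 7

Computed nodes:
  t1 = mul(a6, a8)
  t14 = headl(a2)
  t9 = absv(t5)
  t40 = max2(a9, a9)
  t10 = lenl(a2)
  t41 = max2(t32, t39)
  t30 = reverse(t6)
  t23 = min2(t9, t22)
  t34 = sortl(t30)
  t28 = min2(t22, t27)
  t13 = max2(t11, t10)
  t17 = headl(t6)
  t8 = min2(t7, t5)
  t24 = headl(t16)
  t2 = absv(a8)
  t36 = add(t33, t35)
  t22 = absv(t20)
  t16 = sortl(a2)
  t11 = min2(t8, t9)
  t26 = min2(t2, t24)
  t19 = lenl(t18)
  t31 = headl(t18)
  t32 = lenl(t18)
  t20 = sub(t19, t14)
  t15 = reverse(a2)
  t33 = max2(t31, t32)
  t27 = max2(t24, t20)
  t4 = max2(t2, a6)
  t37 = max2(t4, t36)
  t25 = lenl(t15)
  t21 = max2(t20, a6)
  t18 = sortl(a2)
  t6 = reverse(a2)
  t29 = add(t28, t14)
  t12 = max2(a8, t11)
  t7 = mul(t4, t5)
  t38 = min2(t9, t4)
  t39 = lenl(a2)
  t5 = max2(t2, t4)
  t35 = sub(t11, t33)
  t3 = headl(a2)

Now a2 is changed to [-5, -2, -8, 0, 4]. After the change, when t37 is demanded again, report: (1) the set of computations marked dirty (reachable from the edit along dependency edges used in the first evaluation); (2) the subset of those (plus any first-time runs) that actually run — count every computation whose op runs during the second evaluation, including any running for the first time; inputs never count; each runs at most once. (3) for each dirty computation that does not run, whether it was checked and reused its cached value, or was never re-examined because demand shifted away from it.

First demand of the output computes:
  t2 = absv(-2) = 2
  t4 = max2(2, 1) = 2
  t5 = max2(2, 2) = 2
  t7 = mul(2, 2) = 4
  t8 = min2(4, 2) = 2
  t9 = absv(2) = 2
  t11 = min2(2, 2) = 2
  t18 = sortl([-7]) = [-7]
  t31 = headl([-7]) = -7
  t32 = lenl([-7]) = 1
  t33 = max2(-7, 1) = 1
  t35 = sub(2, 1) = 1
  t36 = add(1, 1) = 2
  t37 = max2(2, 2) = 2

After the edit, cleaning proceeds:
  t18: a read changed (a2 [-7]->[-5, -2, -8, 0, 4]) — executes, giving [-8, -5, -2, 0, 4].
  t31: a read changed (t18 [-7]->[-8, -5, -2, 0, 4]) — executes, giving -8.
  t32: a read changed (t18 [-7]->[-8, -5, -2, 0, 4]) — executes, giving 5.
  t33: a read changed (t31 -7->-8; t32 1->5) — executes, giving 5.
  t35: a read changed (t33 1->5) — executes, giving -3.
  t36: a read changed (t33 1->5; t35 1->-3) — executes, giving 2 — identical to its old value.
  t37: dirty, but its reads are unchanged (t4 unchanged, t36 unchanged); cached 2 stands.

Note the absorption at t36: it re-runs yet its value is the same, leaving the output's value untouched.

The edit dirties: t18, t31, t32, t33, t35, t36, t37.
6 computations run: t18, t31, t32, t33, t35, t36.
Cache hits after checking: t37.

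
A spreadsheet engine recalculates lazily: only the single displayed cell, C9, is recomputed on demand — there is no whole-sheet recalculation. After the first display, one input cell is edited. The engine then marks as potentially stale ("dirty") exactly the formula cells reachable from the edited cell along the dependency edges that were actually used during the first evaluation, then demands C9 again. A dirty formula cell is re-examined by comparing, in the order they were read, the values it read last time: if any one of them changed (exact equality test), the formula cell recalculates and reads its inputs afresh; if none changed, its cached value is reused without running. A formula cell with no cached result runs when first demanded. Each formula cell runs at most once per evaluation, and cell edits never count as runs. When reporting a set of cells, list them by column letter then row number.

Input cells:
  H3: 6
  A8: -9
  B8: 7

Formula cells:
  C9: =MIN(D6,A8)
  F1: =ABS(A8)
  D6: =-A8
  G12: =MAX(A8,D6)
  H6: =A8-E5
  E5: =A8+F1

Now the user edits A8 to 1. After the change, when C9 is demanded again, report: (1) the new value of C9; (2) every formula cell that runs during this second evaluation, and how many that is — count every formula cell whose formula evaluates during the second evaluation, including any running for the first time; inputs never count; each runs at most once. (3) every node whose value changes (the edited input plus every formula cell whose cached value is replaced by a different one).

New value of C9: -1.
Formula cells that run: C9, D6 — 2 in total.
Values that change: A8, C9, D6.

First evaluation (everything demanded from the output):
  D6 = -(-9) = 9
  C9 = MIN(9, -9) = -9

Propagation after the edit:
  D6: runs — A8 -9->1; result -1.
  C9: runs — D6 9->-1; A8 -9->1; result -1.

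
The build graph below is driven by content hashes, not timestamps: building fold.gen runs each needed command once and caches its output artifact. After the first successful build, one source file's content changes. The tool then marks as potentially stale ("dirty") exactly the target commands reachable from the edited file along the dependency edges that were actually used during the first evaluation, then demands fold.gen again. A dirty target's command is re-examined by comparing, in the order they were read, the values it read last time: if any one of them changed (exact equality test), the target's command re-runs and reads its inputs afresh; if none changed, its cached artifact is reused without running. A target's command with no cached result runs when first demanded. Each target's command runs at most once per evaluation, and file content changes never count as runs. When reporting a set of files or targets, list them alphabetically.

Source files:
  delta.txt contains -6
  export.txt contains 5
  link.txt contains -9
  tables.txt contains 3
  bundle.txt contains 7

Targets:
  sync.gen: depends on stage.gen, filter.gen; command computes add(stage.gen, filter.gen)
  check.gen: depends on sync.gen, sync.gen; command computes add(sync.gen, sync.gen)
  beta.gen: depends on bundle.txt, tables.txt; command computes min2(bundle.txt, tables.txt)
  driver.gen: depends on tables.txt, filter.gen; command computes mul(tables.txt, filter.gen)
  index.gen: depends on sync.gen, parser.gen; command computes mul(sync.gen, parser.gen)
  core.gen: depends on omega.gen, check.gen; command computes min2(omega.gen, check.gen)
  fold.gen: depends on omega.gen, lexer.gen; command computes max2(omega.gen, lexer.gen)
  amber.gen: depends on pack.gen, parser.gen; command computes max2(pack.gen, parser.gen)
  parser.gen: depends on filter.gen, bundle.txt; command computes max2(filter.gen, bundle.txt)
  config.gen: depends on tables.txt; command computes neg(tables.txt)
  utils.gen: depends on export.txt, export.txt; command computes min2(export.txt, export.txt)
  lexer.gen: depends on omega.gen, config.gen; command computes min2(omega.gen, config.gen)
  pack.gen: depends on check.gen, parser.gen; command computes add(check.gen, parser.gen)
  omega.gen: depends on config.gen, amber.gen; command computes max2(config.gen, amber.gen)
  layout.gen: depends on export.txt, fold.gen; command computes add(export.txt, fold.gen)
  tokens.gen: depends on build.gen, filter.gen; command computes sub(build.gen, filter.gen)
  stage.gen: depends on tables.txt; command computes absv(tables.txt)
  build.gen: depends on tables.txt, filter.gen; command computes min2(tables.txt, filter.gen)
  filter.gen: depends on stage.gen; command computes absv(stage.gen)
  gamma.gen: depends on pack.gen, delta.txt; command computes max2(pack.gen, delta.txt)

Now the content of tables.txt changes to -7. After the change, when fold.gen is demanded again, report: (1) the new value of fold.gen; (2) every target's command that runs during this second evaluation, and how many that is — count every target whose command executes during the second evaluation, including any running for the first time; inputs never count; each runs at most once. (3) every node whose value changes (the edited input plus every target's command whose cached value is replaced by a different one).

Initial pass — values computed on the first demand:
  config.gen = neg(3) = -3
  stage.gen = absv(3) = 3
  filter.gen = absv(3) = 3
  parser.gen = max2(3, 7) = 7
  sync.gen = add(3, 3) = 6
  check.gen = add(6, 6) = 12
  pack.gen = add(12, 7) = 19
  amber.gen = max2(19, 7) = 19
  omega.gen = max2(-3, 19) = 19
  lexer.gen = min2(19, -3) = -3
  fold.gen = max2(19, -3) = 19

Second demand — change propagation:
  config.gen: re-runs because tables.txt 3->-7; new result 7.
  stage.gen: re-runs because tables.txt 3->-7; new result 7.
  filter.gen: re-runs because stage.gen 3->7; new result 7.
  parser.gen: re-runs because filter.gen 3->7; new result 7 (unchanged).
  sync.gen: re-runs because stage.gen 3->7; filter.gen 3->7; new result 14.
  check.gen: re-runs because sync.gen 6->14; sync.gen 6->14; new result 28.
  pack.gen: re-runs because check.gen 12->28; new result 35.
  amber.gen: re-runs because pack.gen 19->35; new result 35.
  omega.gen: re-runs because config.gen -3->7; amber.gen 19->35; new result 35.
  lexer.gen: re-runs because omega.gen 19->35; config.gen -3->7; new result 7.
  fold.gen: re-runs because omega.gen 19->35; lexer.gen -3->7; new result 35.

fold.gen now evaluates to 35.
Run set: amber.gen, check.gen, config.gen, filter.gen, fold.gen, lexer.gen, omega.gen, pack.gen, parser.gen, stage.gen, sync.gen (11 run).
Changed values: amber.gen, check.gen, config.gen, filter.gen, fold.gen, lexer.gen, omega.gen, pack.gen, stage.gen, sync.gen, tables.txt.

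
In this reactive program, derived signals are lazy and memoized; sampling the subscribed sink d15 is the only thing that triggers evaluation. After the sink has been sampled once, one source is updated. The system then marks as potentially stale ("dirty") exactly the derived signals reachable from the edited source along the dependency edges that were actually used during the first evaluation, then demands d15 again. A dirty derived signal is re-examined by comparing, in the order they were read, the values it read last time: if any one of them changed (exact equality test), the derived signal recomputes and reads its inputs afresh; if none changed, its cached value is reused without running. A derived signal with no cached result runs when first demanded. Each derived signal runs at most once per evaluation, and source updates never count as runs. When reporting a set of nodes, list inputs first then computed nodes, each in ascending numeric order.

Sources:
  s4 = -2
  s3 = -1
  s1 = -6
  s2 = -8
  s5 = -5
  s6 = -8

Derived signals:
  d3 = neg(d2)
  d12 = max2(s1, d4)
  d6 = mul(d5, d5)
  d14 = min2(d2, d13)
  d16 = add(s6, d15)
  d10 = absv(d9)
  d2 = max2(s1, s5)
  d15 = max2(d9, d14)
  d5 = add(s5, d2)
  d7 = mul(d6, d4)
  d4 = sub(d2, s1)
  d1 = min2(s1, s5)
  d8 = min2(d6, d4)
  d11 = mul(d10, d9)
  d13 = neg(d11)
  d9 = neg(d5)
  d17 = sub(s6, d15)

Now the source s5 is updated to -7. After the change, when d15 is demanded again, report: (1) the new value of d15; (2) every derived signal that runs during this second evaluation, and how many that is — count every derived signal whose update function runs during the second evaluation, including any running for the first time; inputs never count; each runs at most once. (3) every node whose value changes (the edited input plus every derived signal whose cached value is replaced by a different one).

Demanding d15 again yields 13.
8 derived signals run: d2, d5, d9, d10, d11, d13, d14, d15.
The nodes whose values change: s5, d2, d5, d9, d10, d11, d13, d14, d15.

First demand of the output computes:
  d2 = max2(-6, -5) = -5
  d5 = add(-5, -5) = -10
  d9 = neg(-10) = 10
  d10 = absv(10) = 10
  d11 = mul(10, 10) = 100
  d13 = neg(100) = -100
  d14 = min2(-5, -100) = -100
  d15 = max2(10, -100) = 10

After the edit, cleaning proceeds:
  d2: a read changed (s5 -5->-7) — executes, giving -6.
  d5: a read changed (s5 -5->-7; d2 -5->-6) — executes, giving -13.
  d9: a read changed (d5 -10->-13) — executes, giving 13.
  d10: a read changed (d9 10->13) — executes, giving 13.
  d11: a read changed (d10 10->13; d9 10->13) — executes, giving 169.
  d13: a read changed (d11 100->169) — executes, giving -169.
  d14: a read changed (d2 -5->-6; d13 -100->-169) — executes, giving -169.
  d15: a read changed (d9 10->13; d14 -100->-169) — executes, giving 13.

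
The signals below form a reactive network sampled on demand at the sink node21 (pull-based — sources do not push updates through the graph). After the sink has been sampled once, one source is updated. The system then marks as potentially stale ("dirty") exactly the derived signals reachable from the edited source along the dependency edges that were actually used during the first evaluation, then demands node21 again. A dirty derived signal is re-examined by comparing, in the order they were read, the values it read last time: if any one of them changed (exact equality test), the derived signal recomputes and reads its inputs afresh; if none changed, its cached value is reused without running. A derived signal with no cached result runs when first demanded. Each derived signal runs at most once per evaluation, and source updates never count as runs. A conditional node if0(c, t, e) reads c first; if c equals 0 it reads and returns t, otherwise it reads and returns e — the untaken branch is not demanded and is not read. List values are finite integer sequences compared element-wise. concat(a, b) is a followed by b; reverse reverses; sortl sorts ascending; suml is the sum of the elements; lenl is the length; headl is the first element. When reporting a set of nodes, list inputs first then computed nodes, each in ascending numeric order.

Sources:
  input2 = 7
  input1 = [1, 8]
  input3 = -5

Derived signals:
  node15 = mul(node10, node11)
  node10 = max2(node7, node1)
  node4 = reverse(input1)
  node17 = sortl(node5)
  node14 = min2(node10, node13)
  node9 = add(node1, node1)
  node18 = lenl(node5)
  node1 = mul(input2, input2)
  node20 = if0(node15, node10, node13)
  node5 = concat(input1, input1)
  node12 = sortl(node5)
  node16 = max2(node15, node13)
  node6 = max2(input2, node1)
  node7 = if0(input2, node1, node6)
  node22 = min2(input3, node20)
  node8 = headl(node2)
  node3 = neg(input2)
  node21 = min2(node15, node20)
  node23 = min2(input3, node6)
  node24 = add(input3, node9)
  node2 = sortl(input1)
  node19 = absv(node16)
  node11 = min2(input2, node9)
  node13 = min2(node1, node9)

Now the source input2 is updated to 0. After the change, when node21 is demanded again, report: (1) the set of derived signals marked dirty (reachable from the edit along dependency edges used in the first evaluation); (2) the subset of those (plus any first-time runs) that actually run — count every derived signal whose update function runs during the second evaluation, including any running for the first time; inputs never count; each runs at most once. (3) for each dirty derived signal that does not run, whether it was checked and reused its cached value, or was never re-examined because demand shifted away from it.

Initial pass — values computed on the first demand:
  node1 = mul(7, 7) = 49
  node6 = max2(7, 49) = 49
  node7 = if0(input2=7 -> else branch node6) = 49
  node9 = add(49, 49) = 98
  node10 = max2(49, 49) = 49
  node11 = min2(7, 98) = 7
  node13 = min2(49, 98) = 49
  node15 = mul(49, 7) = 343
  node20 = if0(node15=343 -> else branch node13) = 49
  node21 = min2(343, 49) = 49

Second demand — change propagation:
  node1: re-runs because input2 7->0; input2 7->0; new result 0.
  node6: dirty yet unreached — the second evaluation never asks for it.
  node7: re-runs because input2 7->0; new result 0.
  node9: re-runs because node1 49->0; node1 49->0; new result 0.
  node10: re-runs because node7 49->0; node1 49->0; new result 0.
  node11: re-runs because input2 7->0; node9 98->0; new result 0.
  node13: dirty yet unreached — the second evaluation never asks for it.
  node15: re-runs because node10 49->0; node11 7->0; new result 0.
  node20: re-runs because node15 343->0; new result 0.
  node21: re-runs because node15 343->0; node20 49->0; new result 0.

The important point: the flipped condition redirects demand; node6, node13 are left stale, never re-checked.

Dirty set: node1, node6, node7, node9, node10, node11, node13, node15, node20, node21.
Run set: node1, node7, node9, node10, node11, node15, node20, node21 (8 run).
Left stale — demand moved off them: node6, node13.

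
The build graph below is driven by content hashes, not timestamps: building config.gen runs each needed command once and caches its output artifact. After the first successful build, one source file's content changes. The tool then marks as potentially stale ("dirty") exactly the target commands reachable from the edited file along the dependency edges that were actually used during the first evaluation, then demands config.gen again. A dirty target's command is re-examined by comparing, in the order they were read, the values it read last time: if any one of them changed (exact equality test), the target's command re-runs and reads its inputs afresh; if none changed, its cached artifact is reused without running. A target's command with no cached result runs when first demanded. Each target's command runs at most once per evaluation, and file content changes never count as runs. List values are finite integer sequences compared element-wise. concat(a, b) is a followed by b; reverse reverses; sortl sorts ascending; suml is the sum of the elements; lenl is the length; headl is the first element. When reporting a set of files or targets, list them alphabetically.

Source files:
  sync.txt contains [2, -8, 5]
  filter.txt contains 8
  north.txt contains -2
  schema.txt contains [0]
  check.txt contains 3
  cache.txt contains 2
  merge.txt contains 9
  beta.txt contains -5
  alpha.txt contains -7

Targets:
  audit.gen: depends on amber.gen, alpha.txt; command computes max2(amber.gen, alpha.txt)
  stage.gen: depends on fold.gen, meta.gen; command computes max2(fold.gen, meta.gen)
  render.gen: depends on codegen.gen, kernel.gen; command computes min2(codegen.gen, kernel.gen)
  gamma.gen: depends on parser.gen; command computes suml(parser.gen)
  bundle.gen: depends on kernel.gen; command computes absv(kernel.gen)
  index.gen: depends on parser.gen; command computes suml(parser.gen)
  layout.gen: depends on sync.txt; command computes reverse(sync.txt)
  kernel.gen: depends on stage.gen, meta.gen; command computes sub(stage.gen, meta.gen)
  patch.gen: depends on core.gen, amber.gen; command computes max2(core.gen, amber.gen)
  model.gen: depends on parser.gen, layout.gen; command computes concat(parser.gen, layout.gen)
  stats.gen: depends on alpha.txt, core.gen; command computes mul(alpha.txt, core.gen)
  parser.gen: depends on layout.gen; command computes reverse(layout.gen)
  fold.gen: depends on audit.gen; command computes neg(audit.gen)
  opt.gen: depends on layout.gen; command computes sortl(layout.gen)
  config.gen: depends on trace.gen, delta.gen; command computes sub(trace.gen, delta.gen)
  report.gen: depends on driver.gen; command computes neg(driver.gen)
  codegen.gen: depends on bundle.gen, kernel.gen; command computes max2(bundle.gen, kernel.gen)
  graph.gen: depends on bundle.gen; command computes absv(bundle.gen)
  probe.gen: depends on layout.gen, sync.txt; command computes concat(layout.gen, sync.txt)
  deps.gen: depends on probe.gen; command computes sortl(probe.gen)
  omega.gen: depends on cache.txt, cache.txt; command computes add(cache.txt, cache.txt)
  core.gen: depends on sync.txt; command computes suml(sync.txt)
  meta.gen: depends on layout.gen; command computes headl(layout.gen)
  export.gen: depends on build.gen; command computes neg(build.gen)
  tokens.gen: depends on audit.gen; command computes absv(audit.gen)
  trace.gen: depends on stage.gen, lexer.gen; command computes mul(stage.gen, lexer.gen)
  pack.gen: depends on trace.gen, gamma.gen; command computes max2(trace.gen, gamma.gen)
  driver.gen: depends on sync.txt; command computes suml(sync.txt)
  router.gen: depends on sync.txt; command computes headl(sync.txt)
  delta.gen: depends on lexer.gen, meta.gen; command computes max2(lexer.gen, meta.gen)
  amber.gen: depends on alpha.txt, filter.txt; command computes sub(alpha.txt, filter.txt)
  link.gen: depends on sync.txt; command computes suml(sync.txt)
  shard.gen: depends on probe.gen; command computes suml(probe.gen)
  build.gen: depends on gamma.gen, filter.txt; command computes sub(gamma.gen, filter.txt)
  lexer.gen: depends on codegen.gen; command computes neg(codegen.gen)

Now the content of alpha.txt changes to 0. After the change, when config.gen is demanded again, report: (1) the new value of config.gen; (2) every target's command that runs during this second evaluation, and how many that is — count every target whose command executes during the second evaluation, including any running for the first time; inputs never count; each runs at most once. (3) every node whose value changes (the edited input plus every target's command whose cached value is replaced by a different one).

config.gen now evaluates to -5.
Run set: amber.gen, audit.gen, bundle.gen, codegen.gen, config.gen, delta.gen, fold.gen, kernel.gen, lexer.gen, stage.gen, trace.gen (11 run).
Changed values: alpha.txt, amber.gen, audit.gen, bundle.gen, codegen.gen, config.gen, fold.gen, kernel.gen, lexer.gen, stage.gen, trace.gen.

Initial pass — values computed on the first demand:
  amber.gen = sub(-7, 8) = -15
  audit.gen = max2(-15, -7) = -7
  fold.gen = neg(-7) = 7
  layout.gen = reverse([2, -8, 5]) = [5, -8, 2]
  meta.gen = headl([5, -8, 2]) = 5
  stage.gen = max2(7, 5) = 7
  kernel.gen = sub(7, 5) = 2
  bundle.gen = absv(2) = 2
  codegen.gen = max2(2, 2) = 2
  lexer.gen = neg(2) = -2
  delta.gen = max2(-2, 5) = 5
  trace.gen = mul(7, -2) = -14
  config.gen = sub(-14, 5) = -19

Second demand — change propagation:
  amber.gen: re-runs because alpha.txt -7->0; new result -8.
  audit.gen: re-runs because amber.gen -15->-8; alpha.txt -7->0; new result 0.
  fold.gen: re-runs because audit.gen -7->0; new result 0.
  stage.gen: re-runs because fold.gen 7->0; new result 5.
  kernel.gen: re-runs because stage.gen 7->5; new result 0.
  bundle.gen: re-runs because kernel.gen 2->0; new result 0.
  codegen.gen: re-runs because bundle.gen 2->0; kernel.gen 2->0; new result 0.
  lexer.gen: re-runs because codegen.gen 2->0; new result 0.
  delta.gen: re-runs because lexer.gen -2->0; new result 5 (unchanged).
  trace.gen: re-runs because stage.gen 7->5; lexer.gen -2->0; new result 0.
  config.gen: re-runs because trace.gen -14->0; new result -5.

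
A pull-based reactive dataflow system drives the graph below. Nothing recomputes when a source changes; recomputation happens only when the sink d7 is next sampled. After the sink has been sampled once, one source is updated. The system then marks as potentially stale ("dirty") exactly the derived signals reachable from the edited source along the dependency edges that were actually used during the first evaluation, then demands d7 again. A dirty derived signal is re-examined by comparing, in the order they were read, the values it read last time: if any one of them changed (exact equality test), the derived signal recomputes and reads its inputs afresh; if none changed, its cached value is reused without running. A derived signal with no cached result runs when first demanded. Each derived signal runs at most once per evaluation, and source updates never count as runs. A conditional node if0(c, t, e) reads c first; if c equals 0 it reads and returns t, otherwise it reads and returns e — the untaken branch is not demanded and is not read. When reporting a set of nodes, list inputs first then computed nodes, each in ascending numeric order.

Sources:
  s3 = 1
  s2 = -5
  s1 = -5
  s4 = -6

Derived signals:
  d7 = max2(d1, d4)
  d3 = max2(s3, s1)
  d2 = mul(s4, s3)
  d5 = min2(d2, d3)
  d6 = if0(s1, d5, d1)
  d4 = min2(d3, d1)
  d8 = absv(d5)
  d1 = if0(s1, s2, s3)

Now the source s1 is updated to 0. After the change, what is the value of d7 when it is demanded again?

First evaluation (everything demanded from the output):
  d1 = if0(s1=-5 -> else branch s3) = 1
  d3 = max2(1, -5) = 1
  d4 = min2(1, 1) = 1
  d7 = max2(1, 1) = 1

Propagation after the edit:
  d1: runs — s1 -5->0; result -5.
  d3: runs — s1 -5->0; result 1 (same value as before).
  d4: runs — d1 1->-5; result -5.
  d7: runs — d1 1->-5; d4 1->-5; result -5.

New value of d7: -5.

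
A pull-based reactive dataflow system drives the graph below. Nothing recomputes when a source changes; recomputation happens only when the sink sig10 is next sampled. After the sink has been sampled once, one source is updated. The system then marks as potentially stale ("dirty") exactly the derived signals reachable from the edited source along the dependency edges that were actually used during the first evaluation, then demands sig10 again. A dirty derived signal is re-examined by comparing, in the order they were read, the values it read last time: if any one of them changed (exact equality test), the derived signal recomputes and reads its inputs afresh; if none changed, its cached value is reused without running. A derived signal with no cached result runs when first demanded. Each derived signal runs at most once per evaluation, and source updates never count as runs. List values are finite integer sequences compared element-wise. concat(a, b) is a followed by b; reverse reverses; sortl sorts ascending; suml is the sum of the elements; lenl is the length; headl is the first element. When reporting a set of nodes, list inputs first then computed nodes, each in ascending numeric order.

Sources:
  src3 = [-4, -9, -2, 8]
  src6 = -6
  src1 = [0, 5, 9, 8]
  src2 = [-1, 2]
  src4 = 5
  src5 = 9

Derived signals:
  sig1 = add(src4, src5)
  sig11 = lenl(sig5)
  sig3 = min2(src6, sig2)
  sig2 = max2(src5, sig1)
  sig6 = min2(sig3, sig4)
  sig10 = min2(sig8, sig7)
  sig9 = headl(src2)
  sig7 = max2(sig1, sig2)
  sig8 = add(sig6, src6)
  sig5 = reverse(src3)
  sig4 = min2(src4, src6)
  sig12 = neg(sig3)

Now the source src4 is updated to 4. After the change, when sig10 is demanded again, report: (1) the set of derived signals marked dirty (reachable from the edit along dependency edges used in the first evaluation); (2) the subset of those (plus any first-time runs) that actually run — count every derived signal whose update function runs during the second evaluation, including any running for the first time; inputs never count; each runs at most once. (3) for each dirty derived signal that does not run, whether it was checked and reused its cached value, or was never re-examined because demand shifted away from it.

Marked dirty: sig1, sig2, sig3, sig4, sig6, sig7, sig8, sig10.
Derived signals that run: sig1, sig2, sig3, sig4, sig7, sig10 — 6 in total.
Checked but reused from cache: sig6, sig8.
Key observation: the cutoff stops propagation at sig6 — its inputs' values are unchanged, so it reuses its cache.

First evaluation (everything demanded from the output):
  sig1 = add(5, 9) = 14
  sig2 = max2(9, 14) = 14
  sig3 = min2(-6, 14) = -6
  sig4 = min2(5, -6) = -6
  sig6 = min2(-6, -6) = -6
  sig7 = max2(14, 14) = 14
  sig8 = add(-6, -6) = -12
  sig10 = min2(-12, 14) = -12

Propagation after the edit:
  sig1: runs — src4 5->4; result 13.
  sig2: runs — sig1 14->13; result 13.
  sig3: runs — sig2 14->13; result -6 (same value as before).
  sig4: runs — src4 5->4; result -6 (same value as before).
  sig6: checked — values it read are unchanged (sig3 unchanged, sig4 unchanged); reused cached -6 without running.
  sig7: runs — sig1 14->13; sig2 14->13; result 13.
  sig8: checked — values it read are unchanged (sig6 unchanged, src6 unchanged); reused cached -12 without running.
  sig10: runs — sig7 14->13; result -12 (same value as before).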